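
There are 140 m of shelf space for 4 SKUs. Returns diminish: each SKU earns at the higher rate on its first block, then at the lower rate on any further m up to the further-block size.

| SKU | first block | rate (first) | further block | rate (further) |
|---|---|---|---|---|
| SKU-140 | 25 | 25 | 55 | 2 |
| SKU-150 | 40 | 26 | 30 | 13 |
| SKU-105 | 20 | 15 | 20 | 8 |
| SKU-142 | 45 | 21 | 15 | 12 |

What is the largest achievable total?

Treat each block as its own option and order by rate: SKU-150/first 26 > SKU-140/first 25 > SKU-142/first 21 > SKU-105/first 15 > SKU-150/second 13 > SKU-142/second 12 > SKU-105/second 8 > SKU-140/second 2.
SKU-150 first at 26: fill all 40 ; 100 left.
SKU-140/first (25): +25 ; 75 left.
Fill SKU-142 first block (45 at 21) ; 30 left.
SKU-105 first at 15: fill all 20 ; 10 left.
10 remain; put them into SKU-150 second at 13.
Total = 26×40 + 25×25 + 21×45 + 15×20 + 13×10 = 3040.

3040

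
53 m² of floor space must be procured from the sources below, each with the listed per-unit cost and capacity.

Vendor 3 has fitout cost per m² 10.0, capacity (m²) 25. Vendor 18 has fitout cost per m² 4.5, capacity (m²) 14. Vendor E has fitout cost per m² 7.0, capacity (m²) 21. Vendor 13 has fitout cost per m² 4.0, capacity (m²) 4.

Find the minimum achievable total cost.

366

Use sources in increasing cost order.
Vendor 13 at 4.0: take all 4 m² ; 49 still needed.
Vendor 18 at 4.5: take all 14 m² ; 35 still needed.
Vendor E (7.0): use full 21 ; 14 m² to go.
Vendor 3 (10.0): take the remaining 14 ; done.
Cost = 4×4.0 + 14×4.5 + 21×7.0 + 14×10.0 = 366.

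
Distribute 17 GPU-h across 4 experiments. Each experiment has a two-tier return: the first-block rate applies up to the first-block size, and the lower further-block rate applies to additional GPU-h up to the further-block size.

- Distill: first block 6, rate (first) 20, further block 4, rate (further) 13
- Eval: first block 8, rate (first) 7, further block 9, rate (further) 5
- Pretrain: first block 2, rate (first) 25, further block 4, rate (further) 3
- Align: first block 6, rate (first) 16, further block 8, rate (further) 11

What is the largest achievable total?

Rank every tier by rate: Pretrain/T1 25 > Distill/T1 20 > Align/T1 16 > Distill/T2 13 > Align/T2 11 > Eval/T1 7 > Eval/T2 5 > Pretrain/T2 3.
Fill Pretrain T1 block (2 at 25) ; 15 left.
Fill Distill T1 block (6 at 20) ; 9 left.
Align T1 at 16: fill all 6 ; 3 left.
Distill T2 at 13: only 3 left, fill 3.
Total = 25×2 + 20×6 + 16×6 + 13×3 = 305.

305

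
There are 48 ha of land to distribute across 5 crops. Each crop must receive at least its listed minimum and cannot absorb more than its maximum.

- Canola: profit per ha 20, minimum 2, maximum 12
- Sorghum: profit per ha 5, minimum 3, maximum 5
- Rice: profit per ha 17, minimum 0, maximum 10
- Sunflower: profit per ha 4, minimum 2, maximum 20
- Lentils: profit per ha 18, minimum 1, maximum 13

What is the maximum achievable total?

Meeting every minimum uses 2+3+0+2+1 = 8 ha, leaving 40.
Highest profit per ha first: Canola 20 > Lentils 18 > Rice 17 > Sorghum 5 > Sunflower 4.
Canola: +10 to 12 (cap) → 30 left.
Lentils: +12 to 13 (cap) → 18 left.
Rice takes 10 more to reach its cap of 10 → 8 left.
Sorghum: +2 to 5 (cap) → 6 left.
Sunflower: +6 (room for 18) → 8. Pool exhausted.
Total = 20×12 + 5×5 + 17×10 + 4×8 + 18×13 = 701.

701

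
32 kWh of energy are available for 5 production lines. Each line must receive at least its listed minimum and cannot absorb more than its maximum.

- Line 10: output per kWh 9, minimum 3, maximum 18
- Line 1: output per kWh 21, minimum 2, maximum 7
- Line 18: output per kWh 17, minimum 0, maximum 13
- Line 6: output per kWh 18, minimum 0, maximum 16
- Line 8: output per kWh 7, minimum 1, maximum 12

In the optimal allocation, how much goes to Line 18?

5

Meeting every minimum uses 3+2+0+0+1 = 6 kWh, leaving 26.
Highest output per kWh first: Line 1 21 > Line 6 18 > Line 18 17 > Line 10 9 > Line 8 7.
Line 1: +5 to 7 (cap) ; 21 left.
Line 6 takes 16 more to reach its cap of 16 ; 5 left.
Only 5 left; Line 18 takes them to reach 5.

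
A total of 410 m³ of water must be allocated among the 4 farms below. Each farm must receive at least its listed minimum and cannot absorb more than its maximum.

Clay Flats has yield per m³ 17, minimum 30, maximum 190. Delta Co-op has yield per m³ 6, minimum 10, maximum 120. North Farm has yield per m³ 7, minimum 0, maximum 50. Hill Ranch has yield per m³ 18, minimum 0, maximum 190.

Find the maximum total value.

6850

Meeting every minimum uses 30+10+0+0 = 40 m³, leaving 370.
Rank by yield per m³: Hill Ranch 18 > Clay Flats 17 > North Farm 7 > Delta Co-op 6.
Hill Ranch: +190 to 190 (cap) → 180 left.
Clay Flats: +160 to 190 (cap) → 20 left.
North Farm has room for 50 more but only 20 remain, so it gets 20.
Total = 17×190 + 6×10 + 7×20 + 18×190 = 6850.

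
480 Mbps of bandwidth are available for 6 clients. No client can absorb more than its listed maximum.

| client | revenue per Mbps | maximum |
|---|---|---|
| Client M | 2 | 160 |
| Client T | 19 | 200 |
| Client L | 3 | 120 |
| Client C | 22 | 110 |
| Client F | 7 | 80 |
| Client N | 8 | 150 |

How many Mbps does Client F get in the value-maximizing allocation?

20

Highest revenue per Mbps first: Client C 22 > Client T 19 > Client N 8 > Client F 7 > Client L 3 > Client M 2.
Client C takes 110 to reach its cap of 110 → 370 left.
Client T: +200 to 200 (cap) → 170 left.
Client N: +150 to 150 (cap) → 20 left.
Only 20 left; Client F takes them to reach 20.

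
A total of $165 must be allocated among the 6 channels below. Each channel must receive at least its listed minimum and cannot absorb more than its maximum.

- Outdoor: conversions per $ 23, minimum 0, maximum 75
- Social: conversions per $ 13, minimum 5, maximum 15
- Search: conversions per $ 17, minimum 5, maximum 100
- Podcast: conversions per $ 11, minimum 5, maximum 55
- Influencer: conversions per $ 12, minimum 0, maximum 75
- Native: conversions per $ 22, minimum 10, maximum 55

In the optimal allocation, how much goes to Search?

25

Meeting every minimum uses 0+5+5+5+0+10 = 25 $, leaving 140.
Order the channels by conversions per $: Outdoor 23 > Native 22 > Search 17 > Social 13 > Influencer 12 > Podcast 11.
Outdoor: +75 to 75 (cap) ; 65 left.
Give Native 45 more to hit its cap of 55 ; 20 left.
Search has room for 95 more but only 20 remain, so it gets 25.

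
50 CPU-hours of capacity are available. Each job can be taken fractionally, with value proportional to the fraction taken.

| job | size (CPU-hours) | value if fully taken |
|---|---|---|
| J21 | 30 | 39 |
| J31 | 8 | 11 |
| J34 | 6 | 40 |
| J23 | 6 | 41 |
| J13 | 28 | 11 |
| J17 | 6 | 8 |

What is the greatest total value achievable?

131.2

Rank by value-to-size ratio: J23 41/6≈6.83, J34 40/6≈6.67, J31 11/8≈1.38, J17 8/6≈1.33, J21 39/30≈1.3, J13 11/28≈0.393.
Take all of J23 (6 CPU-hours, value 41) ; 44 CPU-hours left.
All 6 CPU-hours of J34 fit (value 40) ; 38 remain.
All 8 CPU-hours of J31 fit (value 11) ; 30 remain.
Take all of J17 (6 CPU-hours, value 8) ; 24 CPU-hours left.
24 CPU-hours left: a 24/30 share of J21 gives 39×24/30 = 31.2.
Total value = 131.2.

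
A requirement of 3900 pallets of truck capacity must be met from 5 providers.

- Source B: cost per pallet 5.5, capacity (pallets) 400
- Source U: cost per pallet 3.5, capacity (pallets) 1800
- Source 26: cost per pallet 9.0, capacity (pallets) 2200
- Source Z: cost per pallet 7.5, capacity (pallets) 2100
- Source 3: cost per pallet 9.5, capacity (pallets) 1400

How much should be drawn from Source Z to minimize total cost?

Cheapest first:
Take 1800 from Source U at 3.5 — need 2100 more.
Source B (5.5): use full 400 — 1700 pallets to go.
Source Z (7.5): take the remaining 1700 — done.
Source 26, Source 3: unused.

1700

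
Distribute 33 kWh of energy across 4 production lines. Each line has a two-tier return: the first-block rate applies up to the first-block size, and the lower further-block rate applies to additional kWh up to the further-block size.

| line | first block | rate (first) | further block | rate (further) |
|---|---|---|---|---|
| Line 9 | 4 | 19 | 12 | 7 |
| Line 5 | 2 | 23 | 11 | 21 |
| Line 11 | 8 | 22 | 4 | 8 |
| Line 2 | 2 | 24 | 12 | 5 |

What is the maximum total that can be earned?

Treat each block as its own option and order by rate: Line 2/T1 24 > Line 5/T1 23 > Line 11/T1 22 > Line 5/T2 21 > Line 9/T1 19 > Line 11/T2 8 > Line 9/T2 7 > Line 2/T2 5.
Line 2/T1 (24): +2 — 31 left.
Fill Line 5 T1 block (2 at 23) — 29 left.
Fill Line 11 T1 block (8 at 22) — 21 left.
Fill Line 5 T2 block (11 at 21) — 10 left.
Line 9/T1 (19): +4 — 6 left.
Line 11 T2 at 8: fill all 4 — 2 left.
Line 9 T2 at 7: only 2 left, fill 2.
Total = 24×2 + 23×2 + 22×8 + 21×11 + 19×4 + 8×4 + 7×2 = 623.

623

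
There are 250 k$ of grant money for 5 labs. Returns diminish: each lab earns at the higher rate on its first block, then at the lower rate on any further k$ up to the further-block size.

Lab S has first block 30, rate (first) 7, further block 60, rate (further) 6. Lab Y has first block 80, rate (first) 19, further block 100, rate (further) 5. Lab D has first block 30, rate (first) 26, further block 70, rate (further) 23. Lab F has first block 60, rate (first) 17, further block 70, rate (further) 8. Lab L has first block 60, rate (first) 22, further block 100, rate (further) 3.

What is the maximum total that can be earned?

5400

Rank every tier by rate: Lab D/tier1 26 > Lab D/tier2 23 > Lab L/tier1 22 > Lab Y/tier1 19 > Lab F/tier1 17 > Lab F/tier2 8 > Lab S/tier1 7 > Lab S/tier2 6 > Lab Y/tier2 5 > Lab L/tier2 3.
Lab D/tier1 (26): +30 ; 220 left.
Lab D/tier2 (23): +70 ; 150 left.
Lab L tier1 at 22: fill all 60 ; 90 left.
Lab Y tier1 at 19: fill all 80 ; 10 left.
Lab F/tier1: +10 of 60 at 17; pool empty.
Total = 26×30 + 23×70 + 22×60 + 19×80 + 17×10 = 5400.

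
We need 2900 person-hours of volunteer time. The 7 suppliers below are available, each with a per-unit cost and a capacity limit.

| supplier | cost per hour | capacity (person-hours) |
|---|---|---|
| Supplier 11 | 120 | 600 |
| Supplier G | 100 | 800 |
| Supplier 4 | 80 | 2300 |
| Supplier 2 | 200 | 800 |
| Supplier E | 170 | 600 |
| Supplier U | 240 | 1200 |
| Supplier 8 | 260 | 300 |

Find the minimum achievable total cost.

244000

Cheapest first:
Supplier 4 (80): use full 2300 → 600 person-hours to go.
Take 600 from Supplier G at 100 to finish.
Supplier 11, Supplier E, Supplier 2, Supplier U, Supplier 8: unused.
Cost = 2300×80 + 600×100 = 244000.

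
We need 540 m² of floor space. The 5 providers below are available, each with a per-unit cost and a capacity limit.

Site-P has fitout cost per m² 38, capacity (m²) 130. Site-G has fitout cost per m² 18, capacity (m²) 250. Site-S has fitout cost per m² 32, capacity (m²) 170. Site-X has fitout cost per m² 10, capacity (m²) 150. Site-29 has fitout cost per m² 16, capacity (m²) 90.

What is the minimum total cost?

Fill from the cheapest provider first.
Site-X (10): use full 150 — 390 m² to go.
Site-29 (16): use full 90 — 300 m² to go.
Site-G (18): use full 250 — 50 m² to go.
Take 50 from Site-S at 32 to finish.
Site-P: unused.
Cost = 150×10 + 90×16 + 250×18 + 50×32 = 9040.

9040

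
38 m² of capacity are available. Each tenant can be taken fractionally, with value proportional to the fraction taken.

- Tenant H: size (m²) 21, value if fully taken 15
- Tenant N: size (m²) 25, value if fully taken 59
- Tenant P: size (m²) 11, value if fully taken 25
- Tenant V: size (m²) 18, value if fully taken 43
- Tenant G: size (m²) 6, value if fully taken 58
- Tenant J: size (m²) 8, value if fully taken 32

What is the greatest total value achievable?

147.16

Sort by value density: Tenant G 58/6≈9.67, Tenant J 32/8≈4, Tenant V 43/18≈2.39, Tenant N 59/25≈2.36, Tenant P 25/11≈2.27, Tenant H 15/21≈0.714.
Take all of Tenant G (6 m², value 58) → 32 m² left.
All 8 m² of Tenant J fit (value 32) → 24 remain.
Take all of Tenant V (18 m², value 43) → 6 m² left.
Fill the last 6 m² with part of Tenant N: 6/25 of it earns 14.16.
Total value = 147.16.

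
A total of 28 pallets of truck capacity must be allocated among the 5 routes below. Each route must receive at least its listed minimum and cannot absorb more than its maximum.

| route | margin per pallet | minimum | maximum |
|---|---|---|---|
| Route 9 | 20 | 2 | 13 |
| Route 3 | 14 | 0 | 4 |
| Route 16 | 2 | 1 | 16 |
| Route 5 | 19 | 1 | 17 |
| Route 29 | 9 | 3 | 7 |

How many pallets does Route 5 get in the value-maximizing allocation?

Meeting every minimum uses 2+0+1+1+3 = 7 pallets, leaving 21.
Highest margin per pallet first: Route 9 20 > Route 5 19 > Route 3 14 > Route 29 9 > Route 16 2.
Route 9: +11 to 13 (cap) → 10 left.
Only 10 left; Route 5 takes them to reach 11.

11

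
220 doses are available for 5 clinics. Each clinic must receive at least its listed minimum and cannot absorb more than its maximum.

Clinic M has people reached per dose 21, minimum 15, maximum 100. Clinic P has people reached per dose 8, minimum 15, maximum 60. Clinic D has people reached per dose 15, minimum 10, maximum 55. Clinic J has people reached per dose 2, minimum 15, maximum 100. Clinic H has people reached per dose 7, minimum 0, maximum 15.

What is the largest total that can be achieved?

Meeting every minimum uses 15+15+10+15+0 = 55 doses, leaving 165.
Rank by people reached per dose: Clinic M 21 > Clinic D 15 > Clinic P 8 > Clinic H 7 > Clinic J 2.
Clinic M: +85 to 100 (cap) ; 80 left.
Clinic D takes 45 more to reach its cap of 55 ; 35 left.
Only 35 left; Clinic P takes them to reach 50.
Total = 21×100 + 8×50 + 15×55 + 2×15 = 3355.

3355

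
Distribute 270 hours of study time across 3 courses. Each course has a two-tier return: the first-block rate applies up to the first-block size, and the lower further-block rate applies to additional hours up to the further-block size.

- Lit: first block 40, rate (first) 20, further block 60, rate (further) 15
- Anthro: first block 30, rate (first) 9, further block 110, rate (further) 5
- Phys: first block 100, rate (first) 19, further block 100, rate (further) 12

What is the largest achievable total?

Treat each block as its own option and order by rate: Lit/T1 20 > Phys/T1 19 > Lit/T2 15 > Phys/T2 12 > Anthro/T1 9 > Anthro/T2 5.
Lit T1 at 20: fill all 40 ; 230 left.
Phys T1 at 19: fill all 100 ; 130 left.
Lit T2 at 15: fill all 60 ; 70 left.
70 remain; put them into Phys T2 at 12.
Total = 20×40 + 19×100 + 15×60 + 12×70 = 4440.

4440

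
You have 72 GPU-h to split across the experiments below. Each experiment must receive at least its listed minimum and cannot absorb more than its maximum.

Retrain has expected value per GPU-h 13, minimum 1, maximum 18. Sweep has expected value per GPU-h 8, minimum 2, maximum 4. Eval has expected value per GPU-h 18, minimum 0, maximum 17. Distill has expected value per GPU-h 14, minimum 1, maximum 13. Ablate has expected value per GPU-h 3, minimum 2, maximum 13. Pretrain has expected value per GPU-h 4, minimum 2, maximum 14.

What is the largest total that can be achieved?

828

Meeting every minimum uses 1+2+0+1+2+2 = 8 GPU-h, leaving 64.
Highest expected value per GPU-h first: Eval 18 > Distill 14 > Retrain 13 > Sweep 8 > Pretrain 4 > Ablate 3.
Eval: +17 to 17 (cap) — 47 left.
Distill: +12 to 13 (cap) — 35 left.
Give Retrain 17 more to hit its cap of 18 — 18 left.
Sweep: +2 to 4 (cap) — 16 left.
Give Pretrain 12 more to hit its cap of 14 — 4 left.
Ablate: +4 (room for 11) → 6. Pool exhausted.
Total = 13×18 + 8×4 + 18×17 + 14×13 + 3×6 + 4×14 = 828.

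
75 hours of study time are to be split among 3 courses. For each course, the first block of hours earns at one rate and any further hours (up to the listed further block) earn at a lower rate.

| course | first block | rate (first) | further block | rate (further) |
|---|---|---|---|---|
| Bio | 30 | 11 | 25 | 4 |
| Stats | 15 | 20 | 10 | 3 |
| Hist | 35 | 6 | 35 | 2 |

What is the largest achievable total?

810

Treat each block as its own option and order by rate: Stats/first 20 > Bio/first 11 > Hist/first 6 > Bio/second 4 > Stats/second 3 > Hist/second 2.
Fill Stats first block (15 at 20) ; 60 left.
Fill Bio first block (30 at 11) ; 30 left.
Hist first at 6: only 30 left, fill 30.
Total = 20×15 + 11×30 + 6×30 = 810.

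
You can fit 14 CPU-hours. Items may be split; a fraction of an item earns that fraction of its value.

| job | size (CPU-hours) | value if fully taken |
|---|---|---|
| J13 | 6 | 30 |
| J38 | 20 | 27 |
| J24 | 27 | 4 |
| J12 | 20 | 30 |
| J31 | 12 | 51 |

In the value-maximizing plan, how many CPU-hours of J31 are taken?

8

Rank by value-to-size ratio: J13 30/6≈5, J31 51/12≈4.25, J12 30/20≈1.5, J38 27/20≈1.35, J24 4/27≈0.148.
J13: take in full, 6 CPU-hours for value 30 — 8 left.
Fill the last 8 CPU-hours with part of J31: 8/12 of it earns 34.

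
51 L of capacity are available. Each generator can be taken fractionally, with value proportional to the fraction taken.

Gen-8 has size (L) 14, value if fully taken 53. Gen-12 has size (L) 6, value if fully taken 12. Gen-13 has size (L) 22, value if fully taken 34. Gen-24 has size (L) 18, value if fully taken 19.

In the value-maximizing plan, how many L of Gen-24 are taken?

Best value per unit of size first: Gen-8 53/14≈3.79, Gen-12 12/6≈2, Gen-13 34/22≈1.55, Gen-24 19/18≈1.06.
All 14 L of Gen-8 fit (value 53) — 37 remain.
All 6 L of Gen-12 fit (value 12) — 31 remain.
Gen-13: take in full, 22 L for value 34 — 9 left.
9 L left: a 9/18 share of Gen-24 gives 19×9/18 = 9.5.

9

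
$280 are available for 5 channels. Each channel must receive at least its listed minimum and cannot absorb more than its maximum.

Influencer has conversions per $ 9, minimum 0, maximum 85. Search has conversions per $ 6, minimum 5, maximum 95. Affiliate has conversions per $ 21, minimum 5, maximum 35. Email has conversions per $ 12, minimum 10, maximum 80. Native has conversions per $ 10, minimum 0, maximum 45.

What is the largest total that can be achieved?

Meeting every minimum uses 0+5+5+10+0 = 20 $, leaving 260.
Highest conversions per $ first: Affiliate 21 > Email 12 > Native 10 > Influencer 9 > Search 6.
Affiliate: +30 to 35 (cap) — 230 left.
Email: +70 to 80 (cap) — 160 left.
Give Native 45 more to hit its cap of 45 — 115 left.
Give Influencer 85 more to hit its cap of 85 — 30 left.
Only 30 left; Search takes them to reach 35.
Total = 9×85 + 6×35 + 21×35 + 12×80 + 10×45 = 3120.

3120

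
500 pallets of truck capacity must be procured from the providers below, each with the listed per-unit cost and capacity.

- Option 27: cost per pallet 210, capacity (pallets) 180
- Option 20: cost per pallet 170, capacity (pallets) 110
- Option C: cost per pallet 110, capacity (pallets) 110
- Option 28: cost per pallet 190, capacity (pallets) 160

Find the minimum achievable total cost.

Fill from the cheapest provider first.
Take 110 from Option C at 110 → need 390 more.
Option 20 at 170: take all 110 pallets → 280 still needed.
Option 28 (190): use full 160 → 120 pallets to go.
Take 120 from Option 27 at 210 to finish.
Cost = 110×110 + 110×170 + 160×190 + 120×210 = 86400.

86400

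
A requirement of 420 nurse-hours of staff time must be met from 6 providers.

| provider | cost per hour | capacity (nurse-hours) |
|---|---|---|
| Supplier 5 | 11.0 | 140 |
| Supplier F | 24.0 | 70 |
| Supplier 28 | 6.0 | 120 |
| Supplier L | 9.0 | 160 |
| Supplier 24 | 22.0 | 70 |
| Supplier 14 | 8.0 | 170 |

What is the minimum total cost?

Fill from the cheapest provider first.
Supplier 28 (6.0): use full 120 ; 300 nurse-hours to go.
Supplier 14 at 8.0: take all 170 nurse-hours ; 130 still needed.
Supplier L (9.0): take the remaining 130 ; done.
Supplier 5, Supplier 24, Supplier F: unused.
Cost = 120×6.0 + 170×8.0 + 130×9.0 = 3250.

3250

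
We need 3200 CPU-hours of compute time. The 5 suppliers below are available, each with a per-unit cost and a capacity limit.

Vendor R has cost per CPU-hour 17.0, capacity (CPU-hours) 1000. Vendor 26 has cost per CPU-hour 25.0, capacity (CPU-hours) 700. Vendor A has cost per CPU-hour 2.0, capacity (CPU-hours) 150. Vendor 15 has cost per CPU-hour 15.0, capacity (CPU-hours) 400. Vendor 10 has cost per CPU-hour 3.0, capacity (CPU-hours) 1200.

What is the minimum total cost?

Cheapest first:
Vendor A (2.0): use full 150 — 3050 CPU-hours to go.
Take 1200 from Vendor 10 at 3.0 — need 1850 more.
Take 400 from Vendor 15 at 15.0 — need 1450 more.
Take 1000 from Vendor R at 17.0 — need 450 more.
Vendor 26 (25.0): take the remaining 450 — done.
Cost = 150×2.0 + 1200×3.0 + 400×15.0 + 1000×17.0 + 450×25.0 = 38150.

38150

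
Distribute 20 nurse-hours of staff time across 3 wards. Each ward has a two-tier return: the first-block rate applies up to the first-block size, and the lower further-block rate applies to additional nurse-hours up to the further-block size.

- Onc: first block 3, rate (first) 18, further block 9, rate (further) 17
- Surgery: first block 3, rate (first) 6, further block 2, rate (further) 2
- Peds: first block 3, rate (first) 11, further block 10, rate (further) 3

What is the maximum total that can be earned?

Order all 6 blocks by rate: Onc/tier1 18 > Onc/tier2 17 > Peds/tier1 11 > Surgery/tier1 6 > Peds/tier2 3 > Surgery/tier2 2.
Onc tier1 at 18: fill all 3 → 17 left.
Fill Onc tier2 block (9 at 17) → 8 left.
Peds/tier1 (11): +3 → 5 left.
Fill Surgery tier1 block (3 at 6) → 2 left.
Peds/tier2: +2 of 10 at 3; pool empty.
Total = 18×3 + 17×9 + 11×3 + 6×3 + 3×2 = 264.

264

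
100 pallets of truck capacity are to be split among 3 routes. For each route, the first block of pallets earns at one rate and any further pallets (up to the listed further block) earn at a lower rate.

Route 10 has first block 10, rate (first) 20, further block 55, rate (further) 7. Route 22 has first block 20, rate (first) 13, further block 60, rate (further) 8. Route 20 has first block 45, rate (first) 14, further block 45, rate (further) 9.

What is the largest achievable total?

Rank every tier by rate: Route 10/T1 20 > Route 20/T1 14 > Route 22/T1 13 > Route 20/T2 9 > Route 22/T2 8 > Route 10/T2 7.
Fill Route 10 T1 block (10 at 20) ; 90 left.
Route 20/T1 (14): +45 ; 45 left.
Route 22/T1 (13): +20 ; 25 left.
Route 20 T2 at 9: only 25 left, fill 25.
Total = 20×10 + 14×45 + 13×20 + 9×25 = 1315.

1315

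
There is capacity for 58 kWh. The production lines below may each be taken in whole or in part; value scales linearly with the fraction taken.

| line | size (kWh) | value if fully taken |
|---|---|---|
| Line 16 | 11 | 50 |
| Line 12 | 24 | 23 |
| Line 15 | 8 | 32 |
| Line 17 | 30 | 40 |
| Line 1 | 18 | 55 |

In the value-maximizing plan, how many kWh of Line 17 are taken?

Best value per unit of size first: Line 16 50/11≈4.55, Line 15 32/8≈4, Line 1 55/18≈3.06, Line 17 40/30≈1.33, Line 12 23/24≈0.958.
All 11 kWh of Line 16 fit (value 50) → 47 remain.
Take all of Line 15 (8 kWh, value 32) → 39 kWh left.
Take all of Line 1 (18 kWh, value 55) → 21 kWh left.
Fill the last 21 kWh with part of Line 17: 21/30 of it earns 28.

21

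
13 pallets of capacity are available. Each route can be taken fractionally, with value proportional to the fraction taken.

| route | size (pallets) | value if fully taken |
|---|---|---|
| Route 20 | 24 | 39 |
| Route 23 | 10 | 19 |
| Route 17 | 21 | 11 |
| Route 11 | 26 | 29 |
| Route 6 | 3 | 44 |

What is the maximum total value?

Rank by value-to-size ratio: Route 6 44/3≈14.7, Route 23 19/10≈1.9, Route 20 39/24≈1.62, Route 11 29/26≈1.12, Route 17 11/21≈0.524.
Take all of Route 6 (3 pallets, value 44) ; 10 pallets left.
All 10 pallets of Route 23 fit (value 19) ; 0 remain.
Total value = 63.

63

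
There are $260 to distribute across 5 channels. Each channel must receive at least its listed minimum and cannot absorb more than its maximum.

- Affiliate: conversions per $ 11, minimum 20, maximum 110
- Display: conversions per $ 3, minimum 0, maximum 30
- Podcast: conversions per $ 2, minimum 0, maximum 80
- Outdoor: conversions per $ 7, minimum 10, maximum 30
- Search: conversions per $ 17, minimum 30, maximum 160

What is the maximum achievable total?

3780

Meeting every minimum uses 20+0+0+10+30 = 60 $, leaving 200.
Highest conversions per $ first: Search 17 > Affiliate 11 > Outdoor 7 > Display 3 > Podcast 2.
Search: +130 to 160 (cap) — 70 left.
Affiliate has room for 90 more but only 70 remain, so it gets 90.
Total = 11×90 + 7×10 + 17×160 = 3780.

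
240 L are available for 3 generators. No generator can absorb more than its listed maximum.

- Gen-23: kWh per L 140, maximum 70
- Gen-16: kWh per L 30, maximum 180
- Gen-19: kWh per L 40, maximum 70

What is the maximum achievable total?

Order the generators by kWh per L: Gen-23 140 > Gen-19 40 > Gen-16 30.
Gen-23: +70 to 70 (cap) → 170 left.
Give Gen-19 70 to hit its cap of 70 → 100 left.
Gen-16: +100 (room for 180) → 100. Pool exhausted.
Total = 140×70 + 30×100 + 40×70 = 15600.

15600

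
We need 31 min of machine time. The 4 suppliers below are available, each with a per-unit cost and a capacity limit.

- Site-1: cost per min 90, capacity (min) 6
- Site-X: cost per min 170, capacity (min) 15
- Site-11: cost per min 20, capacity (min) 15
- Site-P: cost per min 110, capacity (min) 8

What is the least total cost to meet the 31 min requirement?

2060

Use suppliers in increasing cost order.
Site-11 at 20: take all 15 min → 16 still needed.
Site-1 at 90: take all 6 min → 10 still needed.
Site-P at 110: take all 8 min → 2 still needed.
Site-X (170): take the remaining 2 → done.
Cost = 15×20 + 6×90 + 8×110 + 2×170 = 2060.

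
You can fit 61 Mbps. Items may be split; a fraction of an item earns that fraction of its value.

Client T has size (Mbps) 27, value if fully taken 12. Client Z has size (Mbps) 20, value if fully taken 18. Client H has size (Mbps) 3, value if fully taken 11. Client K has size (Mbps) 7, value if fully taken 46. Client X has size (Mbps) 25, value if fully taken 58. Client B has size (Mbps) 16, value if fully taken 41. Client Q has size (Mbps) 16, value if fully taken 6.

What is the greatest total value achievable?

165

Rank by value-to-size ratio: Client K 46/7≈6.57, Client H 11/3≈3.67, Client B 41/16≈2.56, Client X 58/25≈2.32, Client Z 18/20≈0.9, Client T 12/27≈0.444, Client Q 6/16≈0.375.
Client K: take in full, 7 Mbps for value 46 ; 54 left.
Take all of Client H (3 Mbps, value 11) ; 51 Mbps left.
All 16 Mbps of Client B fit (value 41) ; 35 remain.
All 25 Mbps of Client X fit (value 58) ; 10 remain.
Fill the last 10 Mbps with part of Client Z: 10/20 of it earns 9.
Total value = 165.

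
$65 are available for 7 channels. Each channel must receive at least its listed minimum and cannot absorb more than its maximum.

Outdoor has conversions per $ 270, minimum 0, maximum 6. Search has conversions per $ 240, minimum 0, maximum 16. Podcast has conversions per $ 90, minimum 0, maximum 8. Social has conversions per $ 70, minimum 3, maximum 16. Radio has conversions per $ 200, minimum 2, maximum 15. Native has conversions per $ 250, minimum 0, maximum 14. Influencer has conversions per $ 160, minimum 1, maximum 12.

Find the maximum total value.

13930

Meeting every minimum uses 0+0+0+3+2+0+1 = 6 $, leaving 59.
Rank by conversions per $: Outdoor 270 > Native 250 > Search 240 > Radio 200 > Influencer 160 > Podcast 90 > Social 70.
Outdoor: +6 to 6 (cap) ; 53 left.
Native takes 14 more to reach its cap of 14 ; 39 left.
Give Search 16 more to hit its cap of 16 ; 23 left.
Radio: +13 to 15 (cap) ; 10 left.
Influencer has room for 11 more but only 10 remain, so it gets 11.
Total = 270×6 + 240×16 + 70×3 + 200×15 + 250×14 + 160×11 = 13930.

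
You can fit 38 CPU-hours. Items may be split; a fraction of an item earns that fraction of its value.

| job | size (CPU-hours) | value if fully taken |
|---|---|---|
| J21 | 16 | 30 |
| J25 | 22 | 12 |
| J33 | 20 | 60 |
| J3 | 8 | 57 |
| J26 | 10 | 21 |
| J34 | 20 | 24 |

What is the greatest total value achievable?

Best value per unit of size first: J3 57/8≈7.12, J33 60/20≈3, J26 21/10≈2.1, J21 30/16≈1.88, J34 24/20≈1.2, J25 12/22≈0.545.
J3: take in full, 8 CPU-hours for value 57 ; 30 left.
J33: take in full, 20 CPU-hours for value 60 ; 10 left.
Take all of J26 (10 CPU-hours, value 21) ; 0 CPU-hours left.
Total value = 138.

138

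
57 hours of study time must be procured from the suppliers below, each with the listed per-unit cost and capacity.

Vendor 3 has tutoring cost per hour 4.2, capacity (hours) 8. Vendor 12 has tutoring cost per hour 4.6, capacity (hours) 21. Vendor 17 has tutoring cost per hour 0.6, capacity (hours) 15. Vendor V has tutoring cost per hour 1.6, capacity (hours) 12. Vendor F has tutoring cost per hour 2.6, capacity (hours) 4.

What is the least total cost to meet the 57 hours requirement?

155

Cheapest first:
Vendor 17 (0.6): use full 15 → 42 hours to go.
Take 12 from Vendor V at 1.6 → need 30 more.
Take 4 from Vendor F at 2.6 → need 26 more.
Take 8 from Vendor 3 at 4.2 → need 18 more.
Vendor 12 at 4.6: take 18 of its 21 → requirement met.
Cost = 15×0.6 + 12×1.6 + 4×2.6 + 8×4.2 + 18×4.6 = 155.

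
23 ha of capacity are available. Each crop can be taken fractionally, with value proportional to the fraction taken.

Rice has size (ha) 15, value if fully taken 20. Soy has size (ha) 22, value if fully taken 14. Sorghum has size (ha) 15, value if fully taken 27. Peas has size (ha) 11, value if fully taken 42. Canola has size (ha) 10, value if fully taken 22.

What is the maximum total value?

Rank by value-to-size ratio: Peas 42/11≈3.82, Canola 22/10≈2.2, Sorghum 27/15≈1.8, Rice 20/15≈1.33, Soy 14/22≈0.636.
All 11 ha of Peas fit (value 42) — 12 remain.
All 10 ha of Canola fit (value 22) — 2 remain.
2 ha left: a 2/15 share of Sorghum gives 27×2/15 = 3.6.
Total value = 67.6.

67.6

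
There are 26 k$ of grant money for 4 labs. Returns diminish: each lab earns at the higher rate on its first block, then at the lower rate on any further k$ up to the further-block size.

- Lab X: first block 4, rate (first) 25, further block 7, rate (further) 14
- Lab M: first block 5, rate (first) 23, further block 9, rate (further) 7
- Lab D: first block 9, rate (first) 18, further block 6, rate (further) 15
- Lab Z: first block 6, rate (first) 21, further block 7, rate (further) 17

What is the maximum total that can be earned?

537

Order all 8 blocks by rate: Lab X/tier1 25 > Lab M/tier1 23 > Lab Z/tier1 21 > Lab D/tier1 18 > Lab Z/tier2 17 > Lab D/tier2 15 > Lab X/tier2 14 > Lab M/tier2 7.
Lab X tier1 at 25: fill all 4 — 22 left.
Lab M/tier1 (23): +5 — 17 left.
Fill Lab Z tier1 block (6 at 21) — 11 left.
Lab D tier1 at 18: fill all 9 — 2 left.
Lab Z/tier2: +2 of 7 at 17; pool empty.
Total = 25×4 + 23×5 + 21×6 + 18×9 + 17×2 = 537.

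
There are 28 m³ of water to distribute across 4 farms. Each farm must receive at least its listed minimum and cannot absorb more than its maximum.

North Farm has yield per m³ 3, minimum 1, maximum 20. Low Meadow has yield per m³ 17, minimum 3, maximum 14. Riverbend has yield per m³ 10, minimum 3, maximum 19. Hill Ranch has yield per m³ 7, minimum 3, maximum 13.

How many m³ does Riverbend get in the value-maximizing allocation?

10

Meeting every minimum uses 1+3+3+3 = 10 m³, leaving 18.
Highest yield per m³ first: Low Meadow 17 > Riverbend 10 > Hill Ranch 7 > North Farm 3.
Low Meadow takes 11 more to reach its cap of 14 — 7 left.
Riverbend has room for 16 more but only 7 remain, so it gets 10.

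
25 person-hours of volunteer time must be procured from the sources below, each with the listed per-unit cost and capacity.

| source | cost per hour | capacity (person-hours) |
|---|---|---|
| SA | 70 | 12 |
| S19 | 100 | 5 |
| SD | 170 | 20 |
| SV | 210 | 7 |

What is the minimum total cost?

Fill from the cheapest source first.
SA (70): use full 12 — 13 person-hours to go.
S19 at 100: take all 5 person-hours — 8 still needed.
Take 8 from SD at 170 to finish.
SV: unused.
Cost = 12×70 + 5×100 + 8×170 = 2700.

2700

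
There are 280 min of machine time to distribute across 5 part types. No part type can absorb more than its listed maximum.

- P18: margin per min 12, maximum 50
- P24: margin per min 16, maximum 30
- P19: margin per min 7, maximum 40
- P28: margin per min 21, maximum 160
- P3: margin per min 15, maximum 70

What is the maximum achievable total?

5130

Order the part types by margin per min: P28 21 > P24 16 > P3 15 > P18 12 > P19 7.
Give P28 160 to hit its cap of 160 — 120 left.
Give P24 30 to hit its cap of 30 — 90 left.
P3: +70 to 70 (cap) — 20 left.
P18 has room for 50 but only 20 remain, so it gets 20.
Total = 12×20 + 16×30 + 21×160 + 15×70 = 5130.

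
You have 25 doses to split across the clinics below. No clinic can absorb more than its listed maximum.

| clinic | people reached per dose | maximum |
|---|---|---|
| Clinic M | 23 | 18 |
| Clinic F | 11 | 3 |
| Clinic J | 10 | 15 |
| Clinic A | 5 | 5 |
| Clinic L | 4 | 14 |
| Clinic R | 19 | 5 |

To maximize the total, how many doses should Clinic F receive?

2

Rank by people reached per dose: Clinic M 23 > Clinic R 19 > Clinic F 11 > Clinic J 10 > Clinic A 5 > Clinic L 4.
Clinic M takes 18 to reach its cap of 18 ; 7 left.
Give Clinic R 5 to hit its cap of 5 ; 2 left.
Only 2 left; Clinic F takes them to reach 2.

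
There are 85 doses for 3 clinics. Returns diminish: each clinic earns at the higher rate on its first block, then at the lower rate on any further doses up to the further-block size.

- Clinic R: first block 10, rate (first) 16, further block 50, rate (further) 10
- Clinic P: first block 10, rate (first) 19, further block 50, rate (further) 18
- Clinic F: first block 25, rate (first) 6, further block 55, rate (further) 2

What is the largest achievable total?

Rank every tier by rate: Clinic P/tier1 19 > Clinic P/tier2 18 > Clinic R/tier1 16 > Clinic R/tier2 10 > Clinic F/tier1 6 > Clinic F/tier2 2.
Clinic P/tier1 (19): +10 → 75 left.
Fill Clinic P tier2 block (50 at 18) → 25 left.
Fill Clinic R tier1 block (10 at 16) → 15 left.
Clinic R/tier2: +15 of 50 at 10; pool empty.
Total = 19×10 + 18×50 + 16×10 + 10×15 = 1400.

1400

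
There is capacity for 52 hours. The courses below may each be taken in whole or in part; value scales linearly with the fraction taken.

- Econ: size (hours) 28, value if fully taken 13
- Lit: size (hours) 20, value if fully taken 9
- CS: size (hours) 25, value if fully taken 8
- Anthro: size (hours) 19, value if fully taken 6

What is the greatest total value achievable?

23.28

Best value per unit of size first: Econ 13/28≈0.464, Lit 9/20≈0.45, CS 8/25≈0.32, Anthro 6/19≈0.316.
Take all of Econ (28 hours, value 13) → 24 hours left.
All 20 hours of Lit fit (value 9) → 4 remain.
Only 4 hours remain; take 4/25 of CS for value 8×4/25 = 1.28.
Total value = 23.28.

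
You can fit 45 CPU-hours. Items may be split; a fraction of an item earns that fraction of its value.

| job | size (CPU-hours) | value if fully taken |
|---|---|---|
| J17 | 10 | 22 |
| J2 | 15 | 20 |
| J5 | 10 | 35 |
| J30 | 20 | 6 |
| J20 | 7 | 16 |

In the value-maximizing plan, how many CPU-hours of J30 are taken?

3

Sort by value density: J5 35/10≈3.5, J20 16/7≈2.29, J17 22/10≈2.2, J2 20/15≈1.33, J30 6/20≈0.3.
All 10 CPU-hours of J5 fit (value 35) — 35 remain.
All 7 CPU-hours of J20 fit (value 16) — 28 remain.
J17: take in full, 10 CPU-hours for value 22 — 18 left.
J2: take in full, 15 CPU-hours for value 20 — 3 left.
Fill the last 3 CPU-hours with part of J30: 3/20 of it earns 0.9.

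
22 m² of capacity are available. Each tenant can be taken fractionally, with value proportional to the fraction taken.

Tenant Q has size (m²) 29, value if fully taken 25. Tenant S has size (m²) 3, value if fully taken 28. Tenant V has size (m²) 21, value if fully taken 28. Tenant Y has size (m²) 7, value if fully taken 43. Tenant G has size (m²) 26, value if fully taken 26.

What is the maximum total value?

87

Best value per unit of size first: Tenant S 28/3≈9.33, Tenant Y 43/7≈6.14, Tenant V 28/21≈1.33, Tenant G 26/26≈1, Tenant Q 25/29≈0.862.
Take all of Tenant S (3 m², value 28) ; 19 m² left.
Take all of Tenant Y (7 m², value 43) ; 12 m² left.
Only 12 m² remain; take 12/21 of Tenant V for value 28×12/21 = 16.
Total value = 87.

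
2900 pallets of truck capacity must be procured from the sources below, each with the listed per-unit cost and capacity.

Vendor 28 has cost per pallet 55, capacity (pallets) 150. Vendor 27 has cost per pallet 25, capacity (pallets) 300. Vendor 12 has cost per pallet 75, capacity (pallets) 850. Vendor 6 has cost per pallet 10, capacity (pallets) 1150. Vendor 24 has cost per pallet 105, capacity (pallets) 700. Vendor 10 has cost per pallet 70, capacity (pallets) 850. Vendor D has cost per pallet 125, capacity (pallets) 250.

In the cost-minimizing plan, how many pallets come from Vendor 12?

Fill from the cheapest source first.
Vendor 6 at 10: take all 1150 pallets → 1750 still needed.
Vendor 27 (25): use full 300 → 1450 pallets to go.
Take 150 from Vendor 28 at 55 → need 1300 more.
Take 850 from Vendor 10 at 70 → need 450 more.
Vendor 12 (75): take the remaining 450 → done.
Vendor 24, Vendor D: unused.

450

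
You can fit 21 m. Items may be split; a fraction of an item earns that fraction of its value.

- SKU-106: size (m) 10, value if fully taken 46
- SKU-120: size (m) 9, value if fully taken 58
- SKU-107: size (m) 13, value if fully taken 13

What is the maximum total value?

Rank by value-to-size ratio: SKU-120 58/9≈6.44, SKU-106 46/10≈4.6, SKU-107 13/13≈1.
SKU-120: take in full, 9 m for value 58 — 12 left.
All 10 m of SKU-106 fit (value 46) — 2 remain.
2 m left: a 2/13 share of SKU-107 gives 13×2/13 = 2.
Total value = 106.

106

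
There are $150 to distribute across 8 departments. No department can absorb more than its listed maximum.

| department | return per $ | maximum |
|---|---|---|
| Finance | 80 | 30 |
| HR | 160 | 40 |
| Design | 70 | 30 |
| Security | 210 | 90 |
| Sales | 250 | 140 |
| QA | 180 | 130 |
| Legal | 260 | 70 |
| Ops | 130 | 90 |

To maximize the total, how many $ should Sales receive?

80

Rank by return per $: Legal 260 > Sales 250 > Security 210 > QA 180 > HR 160 > Ops 130 > Finance 80 > Design 70.
Give Legal 70 to hit its cap of 70 — 80 left.
Sales: +80 (room for 140) → 80. Pool exhausted.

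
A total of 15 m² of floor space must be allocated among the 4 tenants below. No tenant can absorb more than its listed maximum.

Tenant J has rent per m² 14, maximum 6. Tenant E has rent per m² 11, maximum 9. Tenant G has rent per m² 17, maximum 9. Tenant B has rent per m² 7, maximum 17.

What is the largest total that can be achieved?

237

Order the tenants by rent per m²: Tenant G 17 > Tenant J 14 > Tenant E 11 > Tenant B 7.
Tenant G: +9 to 9 (cap) — 6 left.
Tenant J takes 6 to reach its cap of 6 — 0 left.
Total = 14×6 + 17×9 = 237.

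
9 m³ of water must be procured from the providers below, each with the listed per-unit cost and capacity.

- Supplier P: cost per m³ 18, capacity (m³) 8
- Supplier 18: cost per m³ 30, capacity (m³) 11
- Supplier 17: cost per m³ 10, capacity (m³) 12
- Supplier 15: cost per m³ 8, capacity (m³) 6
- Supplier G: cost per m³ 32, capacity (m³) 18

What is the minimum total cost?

Cheapest first:
Supplier 15 (8): use full 6 — 3 m³ to go.
Take 3 from Supplier 17 at 10 to finish.
Supplier P, Supplier 18, Supplier G: unused.
Cost = 6×8 + 3×10 = 78.

78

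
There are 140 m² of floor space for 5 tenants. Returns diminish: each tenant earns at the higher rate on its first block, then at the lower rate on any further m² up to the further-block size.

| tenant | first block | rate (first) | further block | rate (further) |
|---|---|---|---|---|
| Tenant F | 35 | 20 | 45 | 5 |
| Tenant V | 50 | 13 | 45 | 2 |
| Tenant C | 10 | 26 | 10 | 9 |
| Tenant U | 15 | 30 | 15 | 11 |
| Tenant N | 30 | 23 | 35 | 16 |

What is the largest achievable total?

Order all 10 blocks by rate: Tenant U/tier1 30 > Tenant C/tier1 26 > Tenant N/tier1 23 > Tenant F/tier1 20 > Tenant N/tier2 16 > Tenant V/tier1 13 > Tenant U/tier2 11 > Tenant C/tier2 9 > Tenant F/tier2 5 > Tenant V/tier2 2.
Tenant U/tier1 (30): +15 — 125 left.
Tenant C/tier1 (26): +10 — 115 left.
Tenant N/tier1 (23): +30 — 85 left.
Tenant F/tier1 (20): +35 — 50 left.
Fill Tenant N tier2 block (35 at 16) — 15 left.
15 remain; put them into Tenant V tier1 at 13.
Total = 30×15 + 26×10 + 23×30 + 20×35 + 16×35 + 13×15 = 2855.

2855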